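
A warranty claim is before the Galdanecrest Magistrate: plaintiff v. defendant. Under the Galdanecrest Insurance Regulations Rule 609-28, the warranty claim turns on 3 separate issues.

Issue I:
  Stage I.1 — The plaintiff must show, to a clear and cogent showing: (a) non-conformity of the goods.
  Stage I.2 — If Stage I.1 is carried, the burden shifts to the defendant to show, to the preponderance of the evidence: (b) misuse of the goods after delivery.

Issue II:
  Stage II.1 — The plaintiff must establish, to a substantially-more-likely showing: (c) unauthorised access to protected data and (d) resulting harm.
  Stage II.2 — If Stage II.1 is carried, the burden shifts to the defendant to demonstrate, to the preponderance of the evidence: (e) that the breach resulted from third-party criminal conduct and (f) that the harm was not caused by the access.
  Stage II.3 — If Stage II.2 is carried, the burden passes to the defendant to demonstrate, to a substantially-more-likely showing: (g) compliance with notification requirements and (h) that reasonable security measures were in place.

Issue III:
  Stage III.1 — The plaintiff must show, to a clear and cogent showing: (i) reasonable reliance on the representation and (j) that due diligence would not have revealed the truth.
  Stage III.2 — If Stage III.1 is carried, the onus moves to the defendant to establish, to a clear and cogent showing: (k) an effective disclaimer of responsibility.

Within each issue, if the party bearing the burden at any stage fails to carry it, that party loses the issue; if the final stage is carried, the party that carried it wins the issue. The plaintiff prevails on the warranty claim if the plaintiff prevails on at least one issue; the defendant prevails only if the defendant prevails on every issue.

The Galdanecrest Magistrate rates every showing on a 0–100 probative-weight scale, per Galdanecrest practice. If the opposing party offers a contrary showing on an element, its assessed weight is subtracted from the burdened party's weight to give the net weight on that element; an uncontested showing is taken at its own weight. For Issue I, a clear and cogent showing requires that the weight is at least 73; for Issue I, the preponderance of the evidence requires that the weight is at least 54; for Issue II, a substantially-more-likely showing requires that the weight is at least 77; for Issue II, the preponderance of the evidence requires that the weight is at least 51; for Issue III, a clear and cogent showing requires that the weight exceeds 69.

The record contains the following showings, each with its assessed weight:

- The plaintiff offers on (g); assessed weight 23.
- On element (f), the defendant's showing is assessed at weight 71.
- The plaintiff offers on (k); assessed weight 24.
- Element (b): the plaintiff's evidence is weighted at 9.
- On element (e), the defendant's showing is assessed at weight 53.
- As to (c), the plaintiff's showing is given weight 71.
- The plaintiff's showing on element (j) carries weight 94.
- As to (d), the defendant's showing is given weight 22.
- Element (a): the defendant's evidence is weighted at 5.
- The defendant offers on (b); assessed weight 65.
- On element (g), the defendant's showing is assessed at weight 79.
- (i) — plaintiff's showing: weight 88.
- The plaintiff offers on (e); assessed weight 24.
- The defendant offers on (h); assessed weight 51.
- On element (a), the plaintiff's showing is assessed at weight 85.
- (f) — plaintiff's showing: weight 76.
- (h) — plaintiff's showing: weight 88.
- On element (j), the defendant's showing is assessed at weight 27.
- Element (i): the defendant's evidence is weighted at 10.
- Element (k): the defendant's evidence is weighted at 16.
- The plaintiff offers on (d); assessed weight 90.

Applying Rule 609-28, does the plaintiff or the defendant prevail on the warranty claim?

— Issue I —
Stage I.1 — burden on plaintiff; standard: a clear and cogent showing (weight is at least 73).
    (a): 85 − 5 = 80 ≥ 73 [met]
  Stage I.1 carried; the burden shifts to the defendant.
Stage I.2 — burden on defendant; standard: the preponderance of the evidence (weight is at least 54).
    (b): 65 − 9 = 56 ≥ 54 [met]
  The defendant carries the last stage.
With every stage satisfied, the defendant prevails on this issue.
— Issue II —
Stage II.1 — burden on plaintiff; standard: a substantially-more-likely showing (weight is at least 77).
    (c): 71 < 77 [not met]
    (d): 90 − 22 = 68 < 77 [not met]
  Not every element is met, so the plaintiff fails to carry Stage II.1.
The defendant prevails on this issue.
— Issue III —
Stage III.1 (plaintiff, a clear and cogent showing, weight exceeds 69): (i) net 88−10=78 > 69 — meets; (j) net 94−27=67 ≤ 69 — fails.
  Stage III.1 not carried; the plaintiff fails its burden.
The defendant prevails on this issue.
Per-issue: Issue I → defendant; Issue II → defendant; Issue III → defendant. The plaintiff must prevail on at least one issue; overall, the defendant prevails.

defendant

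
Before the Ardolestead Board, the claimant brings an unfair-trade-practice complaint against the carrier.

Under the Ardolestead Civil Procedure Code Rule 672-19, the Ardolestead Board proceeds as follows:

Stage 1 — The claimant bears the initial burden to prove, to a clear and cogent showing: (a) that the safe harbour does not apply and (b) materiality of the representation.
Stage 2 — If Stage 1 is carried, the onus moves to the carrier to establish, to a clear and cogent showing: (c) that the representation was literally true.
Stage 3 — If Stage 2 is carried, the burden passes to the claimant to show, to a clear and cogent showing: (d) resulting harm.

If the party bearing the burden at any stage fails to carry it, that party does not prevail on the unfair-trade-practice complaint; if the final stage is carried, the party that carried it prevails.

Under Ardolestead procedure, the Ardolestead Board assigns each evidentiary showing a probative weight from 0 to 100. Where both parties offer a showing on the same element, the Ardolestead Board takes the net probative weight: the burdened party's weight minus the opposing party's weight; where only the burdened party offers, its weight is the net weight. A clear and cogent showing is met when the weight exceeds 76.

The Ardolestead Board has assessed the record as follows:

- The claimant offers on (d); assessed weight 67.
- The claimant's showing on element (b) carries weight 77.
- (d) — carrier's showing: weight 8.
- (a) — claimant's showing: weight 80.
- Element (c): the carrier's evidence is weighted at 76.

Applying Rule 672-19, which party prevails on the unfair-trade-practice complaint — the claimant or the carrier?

claimant

At Stage 1 the claimant must meet a clear and cogent showing (weight exceeds 76): on (a) the weight is 80, which does exceed 76, so (a) meets the standard; on (b) the weight is 77, > 76, so (b) meets the standard.
  All elements met. The burden passes to the carrier.
At Stage 2 the carrier must meet a clear and cogent showing (weight exceeds 76): on (c) the weight is 76, which does not exceed 76, so (c) does not meet the standard.
  The carrier does not carry Stage 2.
The analysis ends at Stage 2; the claimant prevails.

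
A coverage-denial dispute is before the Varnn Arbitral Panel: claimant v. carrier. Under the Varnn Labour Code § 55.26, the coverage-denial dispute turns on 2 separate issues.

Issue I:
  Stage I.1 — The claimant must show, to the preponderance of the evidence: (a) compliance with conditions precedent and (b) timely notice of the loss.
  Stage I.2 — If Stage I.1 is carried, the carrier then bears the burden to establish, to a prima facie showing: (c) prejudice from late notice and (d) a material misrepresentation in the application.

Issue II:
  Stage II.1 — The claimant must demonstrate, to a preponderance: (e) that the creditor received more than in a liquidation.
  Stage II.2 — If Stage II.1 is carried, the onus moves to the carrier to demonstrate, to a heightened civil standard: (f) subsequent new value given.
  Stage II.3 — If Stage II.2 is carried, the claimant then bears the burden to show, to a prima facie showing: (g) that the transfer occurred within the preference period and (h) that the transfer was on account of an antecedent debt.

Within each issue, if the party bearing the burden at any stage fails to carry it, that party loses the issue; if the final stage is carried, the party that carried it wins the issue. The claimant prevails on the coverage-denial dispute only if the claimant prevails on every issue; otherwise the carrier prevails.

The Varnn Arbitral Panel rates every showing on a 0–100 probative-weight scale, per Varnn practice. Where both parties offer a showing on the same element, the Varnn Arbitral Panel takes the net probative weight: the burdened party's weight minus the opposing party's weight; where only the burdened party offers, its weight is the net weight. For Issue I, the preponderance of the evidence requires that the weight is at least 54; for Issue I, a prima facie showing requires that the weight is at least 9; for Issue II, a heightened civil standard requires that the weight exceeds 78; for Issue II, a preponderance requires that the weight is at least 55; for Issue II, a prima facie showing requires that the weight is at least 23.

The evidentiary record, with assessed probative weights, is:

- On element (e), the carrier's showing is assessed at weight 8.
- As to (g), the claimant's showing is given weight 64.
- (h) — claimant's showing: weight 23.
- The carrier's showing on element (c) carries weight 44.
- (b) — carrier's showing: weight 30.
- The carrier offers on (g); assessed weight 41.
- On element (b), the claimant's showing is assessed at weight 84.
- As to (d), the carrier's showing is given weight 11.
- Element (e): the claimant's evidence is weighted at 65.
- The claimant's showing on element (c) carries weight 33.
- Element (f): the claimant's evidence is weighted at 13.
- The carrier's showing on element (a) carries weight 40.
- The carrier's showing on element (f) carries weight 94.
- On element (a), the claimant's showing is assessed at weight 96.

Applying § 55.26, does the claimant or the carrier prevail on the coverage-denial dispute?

carrier

— Issue I —
Stage I.1 — burden on claimant; standard: the preponderance of the evidence (weight is at least 54).
    (a): 96 − 40 = 56 ≥ 54 [met]
    (b): 84 − 30 = 54 ≥ 54 [met]
  All elements met. The burden passes to the carrier.
Stage I.2 — burden on carrier; standard: a prima facie showing (weight is at least 9).
    (c): 44 − 33 = 11 ≥ 9 [met]
    (d): 11 ≥ 9 [met]
  The carrier carries the last stage.
All stages carried — the carrier prevails on this issue.
— Issue II —
Stage II.1 (claimant, a preponderance, weight is at least 55): (e) net 65−8=57 ≥ 55 — meets.
  All elements met. The burden passes to the carrier.
Stage II.2 (carrier, a heightened civil standard, weight exceeds 78): (f) net 94−13=81 > 78 — meets.
  The carrier carries Stage II.2; the claimant now bears the burden.
Stage II.3 (claimant, a prima facie showing, weight is at least 23): (g) net 64−41=23 ≥ 23 — meets; (h) 23 ≥ 23 — meets.
  Stage II.3 carried; the final stage is satisfied.
All stages carried — the claimant prevails on this issue.
Per-issue: Issue I → carrier; Issue II → claimant. The claimant must prevail on every issue; overall, the carrier prevails.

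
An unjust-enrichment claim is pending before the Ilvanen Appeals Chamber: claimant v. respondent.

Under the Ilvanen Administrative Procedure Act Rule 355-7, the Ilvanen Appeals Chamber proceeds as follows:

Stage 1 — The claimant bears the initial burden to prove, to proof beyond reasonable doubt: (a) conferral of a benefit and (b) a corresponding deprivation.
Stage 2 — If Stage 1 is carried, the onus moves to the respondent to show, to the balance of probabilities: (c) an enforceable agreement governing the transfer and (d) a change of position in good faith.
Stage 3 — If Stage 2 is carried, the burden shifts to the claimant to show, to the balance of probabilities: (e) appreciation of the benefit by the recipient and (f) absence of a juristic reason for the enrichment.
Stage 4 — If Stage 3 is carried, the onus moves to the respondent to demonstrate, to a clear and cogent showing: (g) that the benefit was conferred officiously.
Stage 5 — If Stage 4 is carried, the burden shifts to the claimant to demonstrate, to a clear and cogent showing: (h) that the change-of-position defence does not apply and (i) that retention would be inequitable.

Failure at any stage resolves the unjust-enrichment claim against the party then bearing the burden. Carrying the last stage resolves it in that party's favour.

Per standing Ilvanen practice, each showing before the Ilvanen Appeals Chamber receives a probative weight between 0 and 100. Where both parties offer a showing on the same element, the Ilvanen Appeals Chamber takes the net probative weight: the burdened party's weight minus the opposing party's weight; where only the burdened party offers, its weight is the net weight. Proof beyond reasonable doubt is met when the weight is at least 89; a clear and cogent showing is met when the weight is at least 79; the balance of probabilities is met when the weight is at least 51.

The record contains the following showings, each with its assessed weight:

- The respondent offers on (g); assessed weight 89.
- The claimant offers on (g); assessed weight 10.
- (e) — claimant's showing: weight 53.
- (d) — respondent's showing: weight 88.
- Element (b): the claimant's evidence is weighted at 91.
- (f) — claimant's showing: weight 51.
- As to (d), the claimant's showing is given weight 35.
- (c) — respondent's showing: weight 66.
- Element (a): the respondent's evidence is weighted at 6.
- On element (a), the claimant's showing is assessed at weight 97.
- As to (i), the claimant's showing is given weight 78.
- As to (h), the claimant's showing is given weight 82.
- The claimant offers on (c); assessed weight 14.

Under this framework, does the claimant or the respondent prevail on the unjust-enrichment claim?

Stage 1 — burden on claimant; standard: proof beyond reasonable doubt (weight is at least 89).
    (a): 97 − 6 = 91 ≥ 89 [met]
    (b): 91 ≥ 89 [met]
  The claimant carries Stage 1; the respondent now bears the burden.
Stage 2 — burden on respondent; standard: the balance of probabilities (weight is at least 51).
    (c): 66 − 14 = 52 ≥ 51 [met]
    (d): 88 − 35 = 53 ≥ 51 [met]
  Stage 2 carried; the burden shifts to the claimant.
Stage 3 — burden on claimant; standard: the balance of probabilities (weight is at least 51).
    (e): 53 ≥ 51 [met]
    (f): 51 ≥ 51 [met]
  The claimant carries Stage 3; the respondent now bears the burden.
Stage 4 — burden on respondent; standard: a clear and cogent showing (weight is at least 79).
    (g): 89 − 10 = 79 ≥ 79 [met]
  All elements met. The burden passes to the claimant.
Stage 5 — burden on claimant; standard: a clear and cogent showing (weight is at least 79).
    (h): 82 ≥ 79 [met]
    (i): 78 < 79 [not met]
  Not every element is met, so the claimant fails to carry Stage 5.
The analysis ends at Stage 5; the respondent prevails.

respondent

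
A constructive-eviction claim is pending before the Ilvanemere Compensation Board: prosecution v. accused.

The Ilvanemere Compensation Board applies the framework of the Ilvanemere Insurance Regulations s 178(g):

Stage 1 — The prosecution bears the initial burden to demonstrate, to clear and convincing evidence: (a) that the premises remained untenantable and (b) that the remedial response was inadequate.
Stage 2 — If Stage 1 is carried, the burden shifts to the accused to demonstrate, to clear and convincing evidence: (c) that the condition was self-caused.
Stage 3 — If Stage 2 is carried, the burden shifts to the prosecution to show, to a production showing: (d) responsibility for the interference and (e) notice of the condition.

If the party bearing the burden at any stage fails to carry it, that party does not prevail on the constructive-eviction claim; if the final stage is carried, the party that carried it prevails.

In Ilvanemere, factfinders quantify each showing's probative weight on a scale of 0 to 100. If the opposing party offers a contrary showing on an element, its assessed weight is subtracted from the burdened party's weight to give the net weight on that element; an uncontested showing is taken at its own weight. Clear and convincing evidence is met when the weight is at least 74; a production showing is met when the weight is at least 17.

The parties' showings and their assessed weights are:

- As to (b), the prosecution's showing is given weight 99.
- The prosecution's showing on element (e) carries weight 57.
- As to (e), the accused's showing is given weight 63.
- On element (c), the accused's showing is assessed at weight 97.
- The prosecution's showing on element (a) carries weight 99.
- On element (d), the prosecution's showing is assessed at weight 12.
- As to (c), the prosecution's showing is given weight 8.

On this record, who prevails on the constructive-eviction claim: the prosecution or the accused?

Stage 1 (prosecution, clear and convincing evidence, weight is at least 74): (a) 99 ≥ 74 — meets; (b) 99 ≥ 74 — meets.
  All elements met. The burden passes to the accused.
Stage 2 (accused, clear and convincing evidence, weight is at least 74): (c) net 97−8=89 ≥ 74 — meets.
  All elements met. The burden passes to the prosecution.
Stage 3 (prosecution, a production showing, weight is at least 17): (d) 12 < 17 — fails; (e) net 57−63=-6 < 17 — fails.
  The prosecution does not carry Stage 3.
So the accused prevails.

accused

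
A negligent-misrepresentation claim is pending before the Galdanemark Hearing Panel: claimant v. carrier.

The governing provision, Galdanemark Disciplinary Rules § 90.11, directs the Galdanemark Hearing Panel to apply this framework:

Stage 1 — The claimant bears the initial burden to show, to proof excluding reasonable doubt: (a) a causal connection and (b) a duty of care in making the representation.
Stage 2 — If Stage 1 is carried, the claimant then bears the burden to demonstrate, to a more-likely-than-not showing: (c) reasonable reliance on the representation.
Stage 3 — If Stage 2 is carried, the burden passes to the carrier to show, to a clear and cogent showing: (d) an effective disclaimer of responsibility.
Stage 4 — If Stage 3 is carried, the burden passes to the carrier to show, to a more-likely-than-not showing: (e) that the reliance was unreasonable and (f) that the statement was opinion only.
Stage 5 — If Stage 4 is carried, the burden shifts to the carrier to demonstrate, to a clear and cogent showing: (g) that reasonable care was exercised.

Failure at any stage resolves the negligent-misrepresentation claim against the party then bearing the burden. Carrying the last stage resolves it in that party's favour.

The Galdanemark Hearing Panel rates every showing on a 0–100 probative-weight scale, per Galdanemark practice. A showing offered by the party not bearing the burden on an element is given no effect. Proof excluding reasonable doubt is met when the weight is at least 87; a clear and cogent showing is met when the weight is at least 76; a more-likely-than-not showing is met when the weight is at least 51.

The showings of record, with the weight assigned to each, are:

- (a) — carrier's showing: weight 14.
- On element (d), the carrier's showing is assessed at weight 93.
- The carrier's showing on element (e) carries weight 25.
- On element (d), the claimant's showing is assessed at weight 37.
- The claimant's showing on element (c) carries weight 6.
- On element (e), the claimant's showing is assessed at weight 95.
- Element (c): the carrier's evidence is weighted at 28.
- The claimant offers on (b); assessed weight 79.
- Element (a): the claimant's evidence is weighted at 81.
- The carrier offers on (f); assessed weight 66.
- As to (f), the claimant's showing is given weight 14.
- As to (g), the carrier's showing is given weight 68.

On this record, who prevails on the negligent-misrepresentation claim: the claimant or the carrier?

carrier

Stage 1 (claimant, proof excluding reasonable doubt, weight is at least 87): (a) 81 (carrier's 14 disregarded) < 87 — fails; (b) 79 < 87 — fails.
  Stage 1 not carried; the claimant fails its burden.
The carrier prevails.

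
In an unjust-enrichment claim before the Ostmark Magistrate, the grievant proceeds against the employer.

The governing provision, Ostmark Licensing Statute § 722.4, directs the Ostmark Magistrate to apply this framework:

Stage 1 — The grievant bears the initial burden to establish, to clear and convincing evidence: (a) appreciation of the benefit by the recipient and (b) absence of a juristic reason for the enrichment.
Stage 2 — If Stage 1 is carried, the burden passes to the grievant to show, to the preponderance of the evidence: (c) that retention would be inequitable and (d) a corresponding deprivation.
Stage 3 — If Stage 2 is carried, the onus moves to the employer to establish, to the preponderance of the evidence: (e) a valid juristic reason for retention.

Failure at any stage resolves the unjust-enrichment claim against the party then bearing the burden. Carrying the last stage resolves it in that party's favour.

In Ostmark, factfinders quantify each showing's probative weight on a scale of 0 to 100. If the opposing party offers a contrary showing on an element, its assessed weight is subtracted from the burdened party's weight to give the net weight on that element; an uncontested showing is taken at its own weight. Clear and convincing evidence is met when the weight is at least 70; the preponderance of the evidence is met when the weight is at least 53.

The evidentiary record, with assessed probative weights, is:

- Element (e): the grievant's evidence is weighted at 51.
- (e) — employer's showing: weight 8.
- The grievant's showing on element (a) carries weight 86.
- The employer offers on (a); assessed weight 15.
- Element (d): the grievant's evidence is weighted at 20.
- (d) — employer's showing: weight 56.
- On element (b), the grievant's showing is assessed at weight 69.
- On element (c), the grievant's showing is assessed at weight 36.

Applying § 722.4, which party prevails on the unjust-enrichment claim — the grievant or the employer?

employer

Stage 1 (grievant, clear and convincing evidence, weight is at least 70): (a) net 86−15=71 ≥ 70 — meets; (b) 69 < 70 — fails.
  Not every element is met, so the grievant fails to carry Stage 1.
The analysis ends at Stage 1; the employer prevails.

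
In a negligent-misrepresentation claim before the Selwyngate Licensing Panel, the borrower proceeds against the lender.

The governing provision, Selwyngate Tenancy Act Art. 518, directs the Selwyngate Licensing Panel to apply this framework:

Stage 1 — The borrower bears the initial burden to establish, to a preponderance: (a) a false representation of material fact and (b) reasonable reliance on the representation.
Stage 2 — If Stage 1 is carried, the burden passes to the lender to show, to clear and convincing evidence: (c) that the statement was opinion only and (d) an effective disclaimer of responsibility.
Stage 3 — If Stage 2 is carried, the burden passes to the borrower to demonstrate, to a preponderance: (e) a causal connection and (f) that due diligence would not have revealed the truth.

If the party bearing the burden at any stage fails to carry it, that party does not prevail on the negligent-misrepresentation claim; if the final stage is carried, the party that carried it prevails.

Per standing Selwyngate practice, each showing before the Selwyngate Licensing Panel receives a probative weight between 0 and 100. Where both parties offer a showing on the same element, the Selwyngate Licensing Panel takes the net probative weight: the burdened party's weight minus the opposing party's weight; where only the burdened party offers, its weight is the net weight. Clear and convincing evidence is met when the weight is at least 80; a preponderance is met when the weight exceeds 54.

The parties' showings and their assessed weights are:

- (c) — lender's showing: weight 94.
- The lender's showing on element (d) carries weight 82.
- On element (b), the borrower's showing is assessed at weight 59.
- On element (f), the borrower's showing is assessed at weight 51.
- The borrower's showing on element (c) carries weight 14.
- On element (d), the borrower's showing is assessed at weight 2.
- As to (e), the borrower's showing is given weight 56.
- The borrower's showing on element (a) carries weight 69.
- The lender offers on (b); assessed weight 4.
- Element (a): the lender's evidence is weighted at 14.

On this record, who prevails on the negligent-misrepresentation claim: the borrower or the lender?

Stage 1 (borrower, a preponderance, weight exceeds 54): (a) net 69−14=55 > 54 — meets; (b) net 59−4=55 > 54 — meets.
  The borrower carries Stage 1; the lender now bears the burden.
Stage 2 (lender, clear and convincing evidence, weight is at least 80): (c) net 94−14=80 ≥ 80 — meets; (d) net 82−2=80 ≥ 80 — meets.
  Stage 2 carried; the burden shifts to the borrower.
Stage 3 (borrower, a preponderance, weight exceeds 54): (e) 56 > 54 — meets; (f) 51 ≤ 54 — fails.
  Stage 3 not carried; the borrower fails its burden.
So the lender prevails.

lender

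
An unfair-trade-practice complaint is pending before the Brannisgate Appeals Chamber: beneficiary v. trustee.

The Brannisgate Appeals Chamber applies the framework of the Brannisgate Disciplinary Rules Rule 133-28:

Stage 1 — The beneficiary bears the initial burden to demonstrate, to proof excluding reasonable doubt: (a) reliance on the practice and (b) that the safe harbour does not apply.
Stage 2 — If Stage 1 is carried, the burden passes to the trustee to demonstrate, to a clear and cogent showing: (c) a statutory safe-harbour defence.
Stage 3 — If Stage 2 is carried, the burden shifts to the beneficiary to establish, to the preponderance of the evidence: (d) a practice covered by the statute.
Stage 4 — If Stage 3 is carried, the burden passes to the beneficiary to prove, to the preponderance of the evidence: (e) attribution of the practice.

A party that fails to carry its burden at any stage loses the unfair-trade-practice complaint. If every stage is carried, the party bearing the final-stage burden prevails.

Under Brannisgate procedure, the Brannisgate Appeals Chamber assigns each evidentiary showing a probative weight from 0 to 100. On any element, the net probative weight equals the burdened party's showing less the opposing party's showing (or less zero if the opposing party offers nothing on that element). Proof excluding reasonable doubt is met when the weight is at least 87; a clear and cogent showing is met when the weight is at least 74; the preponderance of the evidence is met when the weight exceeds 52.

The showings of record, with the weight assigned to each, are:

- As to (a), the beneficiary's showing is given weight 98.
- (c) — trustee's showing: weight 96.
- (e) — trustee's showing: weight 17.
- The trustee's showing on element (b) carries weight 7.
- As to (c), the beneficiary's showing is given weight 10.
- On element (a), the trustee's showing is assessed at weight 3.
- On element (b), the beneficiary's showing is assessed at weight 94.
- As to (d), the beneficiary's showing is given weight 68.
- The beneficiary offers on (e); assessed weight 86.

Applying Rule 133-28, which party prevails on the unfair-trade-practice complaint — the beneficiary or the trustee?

Stage 1 — burden on beneficiary; standard: proof excluding reasonable doubt (weight is at least 87).
    (a): 98 − 3 = 95 ≥ 87 [met]
    (b): 94 − 7 = 87 ≥ 87 [met]
  The beneficiary carries Stage 1; the trustee now bears the burden.
Stage 2 — burden on trustee; standard: a clear and cogent showing (weight is at least 74).
    (c): 96 − 10 = 86 ≥ 74 [met]
  Stage 2 is satisfied; the onus moves to the beneficiary.
Stage 3 — burden on beneficiary; standard: the preponderance of the evidence (weight exceeds 52).
    (d): 68 > 52 [met]
  All elements met. The beneficiary retains the burden for Stage 4.
Stage 4 — burden on beneficiary; standard: the preponderance of the evidence (weight exceeds 52).
    (e): 86 − 17 = 69 > 52 [met]
  All elements met at the final stage.
With every stage satisfied, the beneficiary prevails.

beneficiary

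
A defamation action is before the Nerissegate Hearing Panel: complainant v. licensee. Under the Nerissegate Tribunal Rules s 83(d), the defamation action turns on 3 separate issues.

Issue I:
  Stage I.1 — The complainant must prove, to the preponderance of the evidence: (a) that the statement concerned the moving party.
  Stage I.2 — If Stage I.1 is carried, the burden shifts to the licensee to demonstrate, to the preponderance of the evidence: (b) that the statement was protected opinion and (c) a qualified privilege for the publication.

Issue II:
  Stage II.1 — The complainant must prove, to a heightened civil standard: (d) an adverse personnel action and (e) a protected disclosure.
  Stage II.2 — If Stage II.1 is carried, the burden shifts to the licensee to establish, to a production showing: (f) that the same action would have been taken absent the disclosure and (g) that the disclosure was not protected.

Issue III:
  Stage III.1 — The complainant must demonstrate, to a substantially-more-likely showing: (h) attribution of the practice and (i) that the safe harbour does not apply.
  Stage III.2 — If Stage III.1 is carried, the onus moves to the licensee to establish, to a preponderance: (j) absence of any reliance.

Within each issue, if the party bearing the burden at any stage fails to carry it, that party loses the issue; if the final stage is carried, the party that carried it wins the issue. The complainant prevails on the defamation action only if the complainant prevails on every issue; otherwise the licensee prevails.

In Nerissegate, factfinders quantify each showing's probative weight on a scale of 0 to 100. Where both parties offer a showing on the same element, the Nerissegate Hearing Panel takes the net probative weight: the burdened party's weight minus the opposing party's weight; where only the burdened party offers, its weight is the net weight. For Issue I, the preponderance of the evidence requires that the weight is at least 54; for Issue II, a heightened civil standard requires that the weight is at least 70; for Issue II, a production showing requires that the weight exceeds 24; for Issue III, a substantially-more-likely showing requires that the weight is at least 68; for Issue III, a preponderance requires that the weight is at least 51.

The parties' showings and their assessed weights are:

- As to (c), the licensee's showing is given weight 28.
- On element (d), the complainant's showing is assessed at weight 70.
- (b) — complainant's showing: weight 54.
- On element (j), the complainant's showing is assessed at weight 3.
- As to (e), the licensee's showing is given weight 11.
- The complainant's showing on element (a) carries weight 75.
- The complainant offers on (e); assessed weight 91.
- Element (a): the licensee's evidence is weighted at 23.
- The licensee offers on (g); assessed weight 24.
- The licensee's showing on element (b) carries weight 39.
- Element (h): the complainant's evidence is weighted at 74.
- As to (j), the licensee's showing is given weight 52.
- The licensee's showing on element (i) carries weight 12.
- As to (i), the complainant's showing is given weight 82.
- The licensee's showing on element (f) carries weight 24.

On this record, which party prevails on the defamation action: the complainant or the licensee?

licensee

— Issue I —
Stage I.1 (complainant, the preponderance of the evidence, weight is at least 54): (a) net 75−23=52 < 54 — fails.
  The complainant does not carry Stage I.1.
So the licensee prevails on this issue.
— Issue II —
Stage II.1 (complainant, a heightened civil standard, weight is at least 70): (d) 70 ≥ 70 — meets; (e) net 91−11=80 ≥ 70 — meets.
  All elements met. The burden passes to the licensee.
Stage II.2 (licensee, a production showing, weight exceeds 24): (f) 24 ≤ 24 — fails; (g) 24 ≤ 24 — fails.
  Not every element is met, so the licensee fails to carry Stage II.2.
The complainant prevails on this issue.
— Issue III —
Stage III.1 (complainant, a substantially-more-likely showing, weight is at least 68): (h) 74 ≥ 68 — meets; (i) net 82−12=70 ≥ 68 — meets.
  Stage III.1 carried; the burden shifts to the licensee.
Stage III.2 (licensee, a preponderance, weight is at least 51): (j) net 52−3=49 < 51 — fails.
  Stage III.2 not carried; the licensee fails its burden.
So the complainant prevails on this issue.
Per-issue: Issue I → licensee; Issue II → complainant; Issue III → complainant. The complainant must prevail on every issue; overall, the licensee prevails.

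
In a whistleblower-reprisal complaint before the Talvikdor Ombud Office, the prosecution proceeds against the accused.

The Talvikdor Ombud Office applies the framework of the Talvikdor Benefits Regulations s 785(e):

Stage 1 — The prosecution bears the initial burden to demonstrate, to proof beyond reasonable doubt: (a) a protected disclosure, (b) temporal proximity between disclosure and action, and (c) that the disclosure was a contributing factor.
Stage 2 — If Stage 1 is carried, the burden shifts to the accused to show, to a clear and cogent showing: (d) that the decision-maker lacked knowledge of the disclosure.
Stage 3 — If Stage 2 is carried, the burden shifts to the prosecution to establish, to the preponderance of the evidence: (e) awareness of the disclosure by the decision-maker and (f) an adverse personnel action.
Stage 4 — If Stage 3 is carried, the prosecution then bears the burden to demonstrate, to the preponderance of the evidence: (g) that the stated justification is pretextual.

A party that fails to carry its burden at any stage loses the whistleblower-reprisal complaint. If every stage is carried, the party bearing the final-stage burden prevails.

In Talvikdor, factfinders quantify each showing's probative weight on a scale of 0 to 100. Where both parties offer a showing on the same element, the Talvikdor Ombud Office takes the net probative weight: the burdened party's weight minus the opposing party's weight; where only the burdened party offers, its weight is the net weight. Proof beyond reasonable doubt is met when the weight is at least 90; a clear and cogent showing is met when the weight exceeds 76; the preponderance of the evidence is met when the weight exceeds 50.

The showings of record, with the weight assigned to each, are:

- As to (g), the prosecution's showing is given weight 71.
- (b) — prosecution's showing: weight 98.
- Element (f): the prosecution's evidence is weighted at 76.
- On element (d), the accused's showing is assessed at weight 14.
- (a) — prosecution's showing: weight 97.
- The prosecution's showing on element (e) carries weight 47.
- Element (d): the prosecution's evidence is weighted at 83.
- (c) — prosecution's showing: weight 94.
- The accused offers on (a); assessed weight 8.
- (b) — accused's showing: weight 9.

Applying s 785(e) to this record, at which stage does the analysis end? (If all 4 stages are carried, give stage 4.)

Stage 1 — burden on prosecution; standard: proof beyond reasonable doubt (weight is at least 90).
    (a): 97 − 8 = 89 < 90 [not met]
    (b): 98 − 9 = 89 < 90 [not met]
    (c): 94 ≥ 90 [met]
  The prosecution does not carry Stage 1.
The accused prevails.

stage 1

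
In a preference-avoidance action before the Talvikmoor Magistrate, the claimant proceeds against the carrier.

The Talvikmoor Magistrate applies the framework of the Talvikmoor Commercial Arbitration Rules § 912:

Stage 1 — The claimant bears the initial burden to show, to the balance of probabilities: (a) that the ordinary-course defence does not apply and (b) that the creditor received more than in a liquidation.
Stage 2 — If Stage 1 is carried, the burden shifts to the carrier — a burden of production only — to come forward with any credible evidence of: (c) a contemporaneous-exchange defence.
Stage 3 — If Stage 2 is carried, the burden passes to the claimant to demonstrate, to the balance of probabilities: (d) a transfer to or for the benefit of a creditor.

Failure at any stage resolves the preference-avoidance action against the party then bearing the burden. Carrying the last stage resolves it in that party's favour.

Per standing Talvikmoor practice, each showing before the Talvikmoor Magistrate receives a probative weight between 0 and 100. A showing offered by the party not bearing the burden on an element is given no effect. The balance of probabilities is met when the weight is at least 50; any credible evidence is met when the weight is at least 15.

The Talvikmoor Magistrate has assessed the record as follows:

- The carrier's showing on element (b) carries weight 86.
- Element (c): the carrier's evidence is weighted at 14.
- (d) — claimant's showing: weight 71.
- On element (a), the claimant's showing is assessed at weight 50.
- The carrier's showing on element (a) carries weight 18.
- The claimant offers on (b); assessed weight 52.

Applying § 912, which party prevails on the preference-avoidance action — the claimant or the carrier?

At Stage 1 the claimant must meet the balance of probabilities (weight is at least 50): on (a) the weight is 50 (the carrier's 18 is given no effect), ≥ 50, so (a) meets the standard; on (b) the weight is 52 (the carrier's 86 is given no effect), ≥ 50, so (b) meets the standard.
  Stage 1 is satisfied; the onus moves to the carrier.
At Stage 2 the carrier must meet any credible evidence (weight is at least 15): on (c) the weight is 14, which does not reach 15, so (c) does not meet the standard.
  Not every element is met, so the carrier fails to carry Stage 2.
The analysis ends at Stage 2; the claimant prevails.

claimant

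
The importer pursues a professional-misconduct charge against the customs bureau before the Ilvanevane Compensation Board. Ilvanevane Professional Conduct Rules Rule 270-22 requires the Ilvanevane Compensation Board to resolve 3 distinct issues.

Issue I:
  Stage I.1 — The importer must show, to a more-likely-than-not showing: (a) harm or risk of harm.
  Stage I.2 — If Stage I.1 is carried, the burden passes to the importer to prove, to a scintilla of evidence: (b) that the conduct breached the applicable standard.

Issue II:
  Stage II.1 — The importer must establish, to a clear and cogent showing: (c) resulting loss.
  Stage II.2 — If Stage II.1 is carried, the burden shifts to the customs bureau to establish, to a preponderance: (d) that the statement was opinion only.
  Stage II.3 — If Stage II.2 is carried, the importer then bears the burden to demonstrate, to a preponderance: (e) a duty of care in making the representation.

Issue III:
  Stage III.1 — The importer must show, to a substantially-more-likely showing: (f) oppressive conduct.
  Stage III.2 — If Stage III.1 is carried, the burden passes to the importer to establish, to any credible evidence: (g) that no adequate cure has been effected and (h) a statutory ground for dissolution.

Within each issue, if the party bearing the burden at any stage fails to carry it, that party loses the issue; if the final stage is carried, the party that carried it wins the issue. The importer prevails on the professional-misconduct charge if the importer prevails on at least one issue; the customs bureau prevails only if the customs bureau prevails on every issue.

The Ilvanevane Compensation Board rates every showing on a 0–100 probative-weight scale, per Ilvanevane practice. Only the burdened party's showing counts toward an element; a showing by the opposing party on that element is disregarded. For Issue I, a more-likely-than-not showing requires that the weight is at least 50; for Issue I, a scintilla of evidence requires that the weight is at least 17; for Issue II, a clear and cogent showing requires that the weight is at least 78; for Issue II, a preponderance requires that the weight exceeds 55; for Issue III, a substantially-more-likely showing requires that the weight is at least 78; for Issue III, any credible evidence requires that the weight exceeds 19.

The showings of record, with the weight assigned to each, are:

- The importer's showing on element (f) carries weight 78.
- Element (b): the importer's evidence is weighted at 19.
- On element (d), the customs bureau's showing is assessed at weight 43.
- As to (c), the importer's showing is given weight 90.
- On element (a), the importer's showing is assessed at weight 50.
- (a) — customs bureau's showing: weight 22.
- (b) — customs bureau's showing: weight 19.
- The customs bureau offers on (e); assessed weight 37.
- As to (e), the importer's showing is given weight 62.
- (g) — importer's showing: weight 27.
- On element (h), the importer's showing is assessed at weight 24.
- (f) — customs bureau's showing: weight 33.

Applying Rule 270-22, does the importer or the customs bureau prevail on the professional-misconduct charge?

importer

— Issue I —
Stage I.1 — burden on importer; standard: a more-likely-than-not showing (weight is at least 50).
    (a): 50 (customs bureau's 22 disregarded) ≥ 50 [met]
  All elements met. The importer retains the burden for Stage I.2.
Stage I.2 — burden on importer; standard: a scintilla of evidence (weight is at least 17).
    (b): 19 (customs bureau's 19 disregarded) ≥ 17 [met]
  The importer carries the last stage.
With every stage satisfied, the importer prevails on this issue.
— Issue II —
At Stage II.1 the importer must meet a clear and cogent showing (weight is at least 78): on (c) the weight is 90, which does reach 78, so (c) meets the standard.
  Stage II.1 carried; the burden shifts to the customs bureau.
At Stage II.2 the customs bureau must meet a preponderance (weight exceeds 55): on (d) the weight is 43, which does not exceed 55, so (d) does not meet the standard.
  Not every element is met, so the customs bureau fails to carry Stage II.2.
The importer prevails on this issue.
— Issue III —
Stage III.1 (importer, a substantially-more-likely showing, weight is at least 78): (f) 78 (customs bureau's 33 disregarded) ≥ 78 — meets.
  Stage III.1 carried; the burden remains with the importer.
Stage III.2 (importer, any credible evidence, weight exceeds 19): (g) 27 > 19 — meets; (h) 24 > 19 — meets.
  The importer carries the last stage.
With every stage satisfied, the importer prevails on this issue.
Per-issue: Issue I → importer; Issue II → importer; Issue III → importer. The importer must prevail on at least one issue; overall, the importer prevails.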